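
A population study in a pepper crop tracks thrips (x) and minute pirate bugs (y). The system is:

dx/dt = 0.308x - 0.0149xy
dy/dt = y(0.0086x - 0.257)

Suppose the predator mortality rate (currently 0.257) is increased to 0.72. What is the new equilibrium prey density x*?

x* ≈ 83.7

At the interior fixed point, setting dy/dt = 0 with y > 0 fixes x* = (predator death rate)/(xy coefficient) — independent of the other coefficients.
With the change, x* = 0.72/0.0086 = 83.7; it rises from 29.9.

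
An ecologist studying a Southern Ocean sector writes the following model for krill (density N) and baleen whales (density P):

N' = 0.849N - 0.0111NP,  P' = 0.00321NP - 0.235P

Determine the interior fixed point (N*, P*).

N* ≈ 73.2, P* ≈ 76.5

Set dP/dt = 0 with P > 0: 0.00321N - 0.235 = 0, so N* = 0.235/0.00321 = 73.2.
Set dN/dt = 0 with N > 0: 0.849 - 0.0111P = 0, so P* = 0.849/0.0111 = 76.5.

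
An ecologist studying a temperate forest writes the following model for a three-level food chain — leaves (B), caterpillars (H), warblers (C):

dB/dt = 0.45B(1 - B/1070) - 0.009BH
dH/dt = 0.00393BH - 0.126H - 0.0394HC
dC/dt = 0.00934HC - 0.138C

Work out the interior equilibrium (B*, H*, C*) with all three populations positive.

B* ≈ 754, H* ≈ 14.8, C* ≈ 72

From dC/dt = 0: 0.00934H* = 0.138, so H* = 14.8.
From dB/dt = 0: 0.45(1 - B*/1070) = 0.009·14.8, giving B* = 1070·(1 - 0.296) = 754.
From dH/dt = 0: 0.00393·754 - 0.126 = 0.0394C*, so C* = 2.84/0.0394 = 72.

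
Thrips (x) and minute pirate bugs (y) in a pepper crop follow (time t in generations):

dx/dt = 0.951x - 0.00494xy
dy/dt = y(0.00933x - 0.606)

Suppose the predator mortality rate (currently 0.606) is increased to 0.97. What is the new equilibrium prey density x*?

x* ≈ 104

At the interior fixed point, setting dy/dt = 0 with y > 0 fixes x* = (predator death rate)/(xy coefficient) — independent of the other coefficients.
With the change, x* = 0.97/0.00933 = 104; it rises from 65.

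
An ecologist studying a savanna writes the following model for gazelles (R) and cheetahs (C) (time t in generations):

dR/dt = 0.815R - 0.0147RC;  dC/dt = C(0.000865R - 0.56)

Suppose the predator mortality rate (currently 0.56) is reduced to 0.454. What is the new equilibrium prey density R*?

R* ≈ 525

At the interior fixed point, setting dC/dt = 0 with C > 0 fixes R* = (predator death rate)/(RC coefficient) — independent of the other coefficients.
With the change, R* = 0.454/0.000865 = 525; it falls from 647.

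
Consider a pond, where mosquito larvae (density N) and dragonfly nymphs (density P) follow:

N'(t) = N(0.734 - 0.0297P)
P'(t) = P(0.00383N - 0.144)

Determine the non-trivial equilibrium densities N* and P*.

Set dP/dt = 0 with P > 0: 0.00383N - 0.144 = 0, so N* = 0.144/0.00383 = 37.6.
Set dN/dt = 0 with N > 0: 0.734 - 0.0297P = 0, so P* = 0.734/0.0297 = 24.7.

N* ≈ 37.6, P* ≈ 24.7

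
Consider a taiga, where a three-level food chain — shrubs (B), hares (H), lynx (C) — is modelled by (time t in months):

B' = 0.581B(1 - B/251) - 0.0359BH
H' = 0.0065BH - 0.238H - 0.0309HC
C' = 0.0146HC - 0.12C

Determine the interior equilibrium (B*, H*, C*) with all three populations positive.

B* ≈ 124, H* ≈ 8.22, C* ≈ 18.3

From dC/dt = 0: 0.0146H* = 0.12, so H* = 8.22.
From dB/dt = 0: 0.581(1 - B*/251) = 0.0359·8.22, giving B* = 251·(1 - 0.508) = 124.
From dH/dt = 0: 0.0065·124 - 0.238 = 0.0309C*, so C* = 0.565/0.0309 = 18.3.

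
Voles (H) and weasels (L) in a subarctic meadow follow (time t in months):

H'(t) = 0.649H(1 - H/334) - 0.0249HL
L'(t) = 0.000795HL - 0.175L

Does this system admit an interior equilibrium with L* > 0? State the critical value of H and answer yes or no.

Threshold H = 220; K > 220, so yes, the predator persists.

The predator equation gives dL/dt > 0 only when H > 0.175/0.000795 = 220.
Without the predator, H → K = 334. Since 334 > 220, the predator can invade and persist.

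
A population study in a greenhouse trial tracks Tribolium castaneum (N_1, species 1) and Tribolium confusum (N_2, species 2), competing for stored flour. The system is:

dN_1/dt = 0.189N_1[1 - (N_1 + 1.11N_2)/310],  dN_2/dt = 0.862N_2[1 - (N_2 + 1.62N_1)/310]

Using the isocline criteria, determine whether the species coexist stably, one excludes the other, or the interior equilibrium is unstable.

unstable coexistence (outcome depends on initial conditions)

Compare the nullcline intercepts: K1/α12 = 310/1.11 = 279 < K2 = 310; K2/α21 = 310/1.62 = 191 < K1 = 310.
Since both are reversed, neither can invade when rare; the interior point is a saddle.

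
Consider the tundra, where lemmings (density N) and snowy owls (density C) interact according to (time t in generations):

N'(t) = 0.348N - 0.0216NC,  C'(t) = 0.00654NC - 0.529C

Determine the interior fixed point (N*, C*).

Set dC/dt = 0 with C > 0: 0.00654N - 0.529 = 0, so N* = 0.529/0.00654 = 80.9.
Set dN/dt = 0 with N > 0: 0.348 - 0.0216C = 0, so C* = 0.348/0.0216 = 16.1.

N* ≈ 80.9, C* ≈ 16.1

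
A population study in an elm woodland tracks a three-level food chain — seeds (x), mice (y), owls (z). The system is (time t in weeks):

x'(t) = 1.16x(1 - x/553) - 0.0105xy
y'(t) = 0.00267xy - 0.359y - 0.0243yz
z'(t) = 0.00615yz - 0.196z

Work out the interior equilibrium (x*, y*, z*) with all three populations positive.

From dz/dt = 0: 0.00615y* = 0.196, so y* = 31.9.
From dx/dt = 0: 1.16(1 - x*/553) = 0.0105·31.9, giving x* = 553·(1 - 0.288) = 393.
From dy/dt = 0: 0.00267·393 - 0.359 = 0.0243z*, so z* = 0.692/0.0243 = 28.5.

x* ≈ 393, y* ≈ 31.9, z* ≈ 28.5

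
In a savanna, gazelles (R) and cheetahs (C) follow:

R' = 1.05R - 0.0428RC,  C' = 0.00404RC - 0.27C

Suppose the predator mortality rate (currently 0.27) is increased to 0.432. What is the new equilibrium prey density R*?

At the interior fixed point, setting dC/dt = 0 with C > 0 fixes R* = (predator death rate)/(RC coefficient) — independent of the other coefficients.
With the change, R* = 0.432/0.00404 = 107; it rises from 66.8.

R* ≈ 107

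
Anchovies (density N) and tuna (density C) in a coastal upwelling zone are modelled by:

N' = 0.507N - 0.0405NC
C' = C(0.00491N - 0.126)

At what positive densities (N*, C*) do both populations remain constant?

Set dC/dt = 0 with C > 0: 0.00491N - 0.126 = 0, so N* = 0.126/0.00491 = 25.7.
Set dN/dt = 0 with N > 0: 0.507 - 0.0405C = 0, so C* = 0.507/0.0405 = 12.5.

N* ≈ 25.7, C* ≈ 12.5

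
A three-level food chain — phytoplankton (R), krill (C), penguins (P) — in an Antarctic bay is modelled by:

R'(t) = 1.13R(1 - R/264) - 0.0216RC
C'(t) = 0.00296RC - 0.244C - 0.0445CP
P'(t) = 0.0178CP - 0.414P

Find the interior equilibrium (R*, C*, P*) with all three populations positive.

R* ≈ 147, C* ≈ 23.3, P* ≈ 4.27

From dP/dt = 0: 0.0178C* = 0.414, so C* = 23.3.
From dR/dt = 0: 1.13(1 - R*/264) = 0.0216·23.3, giving R* = 264·(1 - 0.445) = 147.
From dC/dt = 0: 0.00296·147 - 0.244 = 0.0445P*, so P* = 0.19/0.0445 = 4.27.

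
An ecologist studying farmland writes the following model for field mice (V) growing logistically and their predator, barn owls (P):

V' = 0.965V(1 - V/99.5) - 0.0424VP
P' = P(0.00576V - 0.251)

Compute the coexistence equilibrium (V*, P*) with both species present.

From dP/dt = 0 with P > 0: 0.00576V* = 0.251, so V* = 43.6.
Substitute into dV/dt = 0: 0.965(1 - 43.6/99.5) = 0.0424P*.
The bracket is 0.562, giving P* = 0.542/0.0424 = 12.8.

V* ≈ 43.6, P* ≈ 12.8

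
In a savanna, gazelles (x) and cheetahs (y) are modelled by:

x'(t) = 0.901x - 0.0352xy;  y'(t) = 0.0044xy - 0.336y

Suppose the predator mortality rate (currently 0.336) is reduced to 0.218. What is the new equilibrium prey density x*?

x* ≈ 49.5

At the interior fixed point, setting dy/dt = 0 with y > 0 fixes x* = (predator death rate)/(xy coefficient) — independent of the other coefficients.
With the change, x* = 0.218/0.0044 = 49.5; it falls from 76.4.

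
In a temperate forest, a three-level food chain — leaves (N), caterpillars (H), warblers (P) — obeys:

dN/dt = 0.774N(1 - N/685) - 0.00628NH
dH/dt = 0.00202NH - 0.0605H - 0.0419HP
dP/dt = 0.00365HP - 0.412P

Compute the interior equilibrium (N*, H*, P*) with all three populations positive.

N* ≈ 57.6, H* ≈ 113, P* ≈ 1.34

From dP/dt = 0: 0.00365H* = 0.412, so H* = 113.
From dN/dt = 0: 0.774(1 - N*/685) = 0.00628·113, giving N* = 685·(1 - 0.916) = 57.6.
From dH/dt = 0: 0.00202·57.6 - 0.0605 = 0.0419P*, so P* = 0.0559/0.0419 = 1.34.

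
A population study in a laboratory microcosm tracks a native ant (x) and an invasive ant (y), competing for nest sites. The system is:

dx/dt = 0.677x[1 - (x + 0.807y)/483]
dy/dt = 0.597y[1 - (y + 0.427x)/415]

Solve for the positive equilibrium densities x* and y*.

Setting both brackets to zero gives the nullclines x + 0.807y = 483 and 0.427x + y = 415.
Substituting y = 415 - 0.427x into the first: x(1 - 0.807·0.427) = 483 - 0.807·415.
So x* = 148/0.655 = 226, and then y* = 415 - 0.427·226 = 319.

x* ≈ 226, y* ≈ 319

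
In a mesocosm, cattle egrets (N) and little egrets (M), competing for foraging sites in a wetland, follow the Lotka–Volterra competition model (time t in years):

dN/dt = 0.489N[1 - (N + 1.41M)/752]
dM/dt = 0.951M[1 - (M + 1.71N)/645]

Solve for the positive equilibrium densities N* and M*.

Setting both brackets to zero gives the nullclines N + 1.41M = 752 and 1.71N + M = 645.
Substituting M = 645 - 1.71N into the first: N(1 - 1.41·1.71) = 752 - 1.41·645.
So N* = -157/-1.41 = 112, and then M* = 645 - 1.71·112 = 454.

N* ≈ 112, M* ≈ 454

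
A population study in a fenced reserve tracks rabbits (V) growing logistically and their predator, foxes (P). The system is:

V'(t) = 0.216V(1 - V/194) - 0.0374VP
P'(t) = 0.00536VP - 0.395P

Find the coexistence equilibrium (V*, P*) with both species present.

From dP/dt = 0 with P > 0: 0.00536V* = 0.395, so V* = 73.7.
Substitute into dV/dt = 0: 0.216(1 - 73.7/194) = 0.0374P*.
The bracket is 0.62, giving P* = 0.134/0.0374 = 3.58.

V* ≈ 73.7, P* ≈ 3.58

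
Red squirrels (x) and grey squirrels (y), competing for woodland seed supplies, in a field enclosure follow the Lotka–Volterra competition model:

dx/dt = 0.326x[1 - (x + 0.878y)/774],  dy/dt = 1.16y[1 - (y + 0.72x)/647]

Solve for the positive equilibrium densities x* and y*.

x* ≈ 560, y* ≈ 244

Setting both brackets to zero gives the nullclines x + 0.878y = 774 and 0.72x + y = 647.
Substituting y = 647 - 0.72x into the first: x(1 - 0.878·0.72) = 774 - 0.878·647.
So x* = 206/0.368 = 560, and then y* = 647 - 0.72·560 = 244.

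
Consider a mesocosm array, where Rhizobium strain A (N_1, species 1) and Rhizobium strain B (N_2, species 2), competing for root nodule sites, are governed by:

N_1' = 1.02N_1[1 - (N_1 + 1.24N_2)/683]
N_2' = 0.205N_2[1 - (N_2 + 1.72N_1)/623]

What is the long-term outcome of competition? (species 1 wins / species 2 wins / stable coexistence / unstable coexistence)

unstable coexistence (outcome depends on initial conditions)

Compare the nullcline intercepts: K1/α12 = 683/1.24 = 551 < K2 = 623; K2/α21 = 623/1.72 = 362 < K1 = 683.
Since both are reversed, neither can invade when rare; the interior point is a saddle.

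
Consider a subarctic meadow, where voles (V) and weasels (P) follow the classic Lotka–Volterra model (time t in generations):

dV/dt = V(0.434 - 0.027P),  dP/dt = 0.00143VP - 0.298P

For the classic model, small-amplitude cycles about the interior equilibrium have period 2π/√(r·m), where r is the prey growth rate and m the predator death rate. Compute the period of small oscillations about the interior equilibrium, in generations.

T ≈ 17.5 generations

Here r = 0.434 and m = 0.298, so r·m = 0.129.
ω = √0.129 = 0.36 per generation, hence T = 2π/ω ≈ 17.5 generations.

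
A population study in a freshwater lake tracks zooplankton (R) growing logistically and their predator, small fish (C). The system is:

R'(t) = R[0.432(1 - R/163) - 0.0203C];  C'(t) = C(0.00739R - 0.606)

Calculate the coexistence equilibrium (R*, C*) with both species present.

R* ≈ 82, C* ≈ 10.6

From dC/dt = 0 with C > 0: 0.00739R* = 0.606, so R* = 82.
Substitute into dR/dt = 0: 0.432(1 - 82/163) = 0.0203C*.
The bracket is 0.497, giving C* = 0.215/0.0203 = 10.6.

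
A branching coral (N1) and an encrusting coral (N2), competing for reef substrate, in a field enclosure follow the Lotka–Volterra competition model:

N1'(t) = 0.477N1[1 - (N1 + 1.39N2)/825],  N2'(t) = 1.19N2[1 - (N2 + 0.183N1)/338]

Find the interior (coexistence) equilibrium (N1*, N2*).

Setting both brackets to zero gives the nullclines N1 + 1.39N2 = 825 and 0.183N1 + N2 = 338.
Substituting N2 = 338 - 0.183N1 into the first: N1(1 - 1.39·0.183) = 825 - 1.39·338.
So N1* = 355/0.746 = 476, and then N2* = 338 - 0.183·476 = 251.

N1* ≈ 476, N2* ≈ 251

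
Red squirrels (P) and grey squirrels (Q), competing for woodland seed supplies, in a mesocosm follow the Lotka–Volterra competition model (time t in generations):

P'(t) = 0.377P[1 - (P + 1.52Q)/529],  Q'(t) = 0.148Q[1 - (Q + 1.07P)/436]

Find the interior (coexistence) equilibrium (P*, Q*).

P* ≈ 213, Q* ≈ 208

Setting both brackets to zero gives the nullclines P + 1.52Q = 529 and 1.07P + Q = 436.
Substituting Q = 436 - 1.07P into the first: P(1 - 1.52·1.07) = 529 - 1.52·436.
So P* = -134/-0.626 = 213, and then Q* = 436 - 1.07·213 = 208.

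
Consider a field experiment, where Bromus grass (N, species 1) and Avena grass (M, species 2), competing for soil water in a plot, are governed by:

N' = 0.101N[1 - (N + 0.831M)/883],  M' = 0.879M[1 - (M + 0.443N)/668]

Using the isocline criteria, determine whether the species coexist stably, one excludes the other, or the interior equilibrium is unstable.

Compare the nullcline intercepts: K1/α12 = 883/0.831 = 1060 > K2 = 668; K2/α21 = 668/0.443 = 1510 > K1 = 883.
Since both inequalities hold, each species can invade when rare, so the interior equilibrium is stable.

stable coexistence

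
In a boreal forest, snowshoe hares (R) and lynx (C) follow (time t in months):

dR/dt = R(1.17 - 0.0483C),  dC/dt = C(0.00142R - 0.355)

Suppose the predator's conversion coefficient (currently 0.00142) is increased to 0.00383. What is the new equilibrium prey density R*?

R* ≈ 92.7

At the interior fixed point, setting dC/dt = 0 with C > 0 fixes R* = (predator death rate)/(RC coefficient) — independent of the other coefficients.
With the change, R* = 0.355/0.00383 = 92.7; it falls from 250.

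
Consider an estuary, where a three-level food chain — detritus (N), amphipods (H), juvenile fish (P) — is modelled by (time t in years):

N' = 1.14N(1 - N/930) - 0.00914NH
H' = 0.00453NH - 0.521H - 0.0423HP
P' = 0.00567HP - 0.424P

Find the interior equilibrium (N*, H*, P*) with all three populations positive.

From dP/dt = 0: 0.00567H* = 0.424, so H* = 74.8.
From dN/dt = 0: 1.14(1 - N*/930) = 0.00914·74.8, giving N* = 930·(1 - 0.6) = 372.
From dH/dt = 0: 0.00453·372 - 0.521 = 0.0423P*, so P* = 1.17/0.0423 = 27.6.

N* ≈ 372, H* ≈ 74.8, P* ≈ 27.6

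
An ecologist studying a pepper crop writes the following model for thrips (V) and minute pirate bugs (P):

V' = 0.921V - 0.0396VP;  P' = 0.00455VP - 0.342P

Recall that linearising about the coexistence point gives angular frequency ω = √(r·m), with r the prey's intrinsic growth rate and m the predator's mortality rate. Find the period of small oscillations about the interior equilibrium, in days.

T ≈ 11.2 days

Here r = 0.921 and m = 0.342, so r·m = 0.315.
ω = √0.315 = 0.561 per day, hence T = 2π/ω ≈ 11.2 days.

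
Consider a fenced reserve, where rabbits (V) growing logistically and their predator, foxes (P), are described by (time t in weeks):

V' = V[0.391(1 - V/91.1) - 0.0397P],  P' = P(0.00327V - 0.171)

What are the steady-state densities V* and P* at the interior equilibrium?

V* ≈ 52.3, P* ≈ 4.2

From dP/dt = 0 with P > 0: 0.00327V* = 0.171, so V* = 52.3.
Substitute into dV/dt = 0: 0.391(1 - 52.3/91.1) = 0.0397P*.
The bracket is 0.426, giving P* = 0.167/0.0397 = 4.2.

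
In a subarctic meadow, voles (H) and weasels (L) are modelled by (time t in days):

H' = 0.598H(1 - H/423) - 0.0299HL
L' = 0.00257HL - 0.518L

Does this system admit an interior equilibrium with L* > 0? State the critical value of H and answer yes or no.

Threshold H = 202; K > 202, so yes, the predator persists.

The predator equation gives dL/dt > 0 only when H > 0.518/0.00257 = 202.
Without the predator, H → K = 423. Since 423 > 202, the predator can invade and persist.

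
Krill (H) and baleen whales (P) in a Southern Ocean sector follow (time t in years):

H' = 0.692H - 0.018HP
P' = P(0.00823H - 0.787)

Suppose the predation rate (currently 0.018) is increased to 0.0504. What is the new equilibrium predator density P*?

P* ≈ 13.7

At the interior fixed point, setting dH/dt = 0 with H > 0 fixes P* = (prey growth rate)/(HP coefficient) — independent of the other coefficients.
With the change, P* = 0.692/0.0504 = 13.7; it falls from 38.4.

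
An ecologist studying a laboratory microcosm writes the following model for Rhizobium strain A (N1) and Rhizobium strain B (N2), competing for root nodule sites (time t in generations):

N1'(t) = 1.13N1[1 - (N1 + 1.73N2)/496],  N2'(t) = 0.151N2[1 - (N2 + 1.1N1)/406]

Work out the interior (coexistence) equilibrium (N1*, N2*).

Setting both brackets to zero gives the nullclines N1 + 1.73N2 = 496 and 1.1N1 + N2 = 406.
Substituting N2 = 406 - 1.1N1 into the first: N1(1 - 1.73·1.1) = 496 - 1.73·406.
So N1* = -206/-0.903 = 229, and then N2* = 406 - 1.1·229 = 155.

N1* ≈ 229, N2* ≈ 155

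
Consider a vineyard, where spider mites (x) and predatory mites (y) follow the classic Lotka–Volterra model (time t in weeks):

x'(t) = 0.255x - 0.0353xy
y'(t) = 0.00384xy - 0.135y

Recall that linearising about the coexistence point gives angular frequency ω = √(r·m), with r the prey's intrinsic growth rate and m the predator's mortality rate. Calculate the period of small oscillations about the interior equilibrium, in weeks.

Here r = 0.255 and m = 0.135, so r·m = 0.0344.
ω = √0.0344 = 0.186 per week, hence T = 2π/ω ≈ 33.9 weeks.

T ≈ 33.9 weeks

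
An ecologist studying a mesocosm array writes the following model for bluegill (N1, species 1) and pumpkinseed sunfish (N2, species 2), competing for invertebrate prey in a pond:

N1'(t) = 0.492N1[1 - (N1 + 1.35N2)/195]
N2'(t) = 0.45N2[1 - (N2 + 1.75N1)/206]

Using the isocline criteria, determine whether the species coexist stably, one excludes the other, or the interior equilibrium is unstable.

unstable coexistence (outcome depends on initial conditions)

Compare the nullcline intercepts: K1/α12 = 195/1.35 = 144 < K2 = 206; K2/α21 = 206/1.75 = 118 < K1 = 195.
Since both are reversed, neither can invade when rare; the interior point is a saddle.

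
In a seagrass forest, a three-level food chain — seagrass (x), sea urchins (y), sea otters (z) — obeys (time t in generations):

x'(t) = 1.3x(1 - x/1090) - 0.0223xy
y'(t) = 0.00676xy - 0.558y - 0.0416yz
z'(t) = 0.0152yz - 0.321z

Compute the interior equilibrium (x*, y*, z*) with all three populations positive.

x* ≈ 695, y* ≈ 21.1, z* ≈ 99.5

From dz/dt = 0: 0.0152y* = 0.321, so y* = 21.1.
From dx/dt = 0: 1.3(1 - x*/1090) = 0.0223·21.1, giving x* = 1090·(1 - 0.362) = 695.
From dy/dt = 0: 0.00676·695 - 0.558 = 0.0416z*, so z* = 4.14/0.0416 = 99.5.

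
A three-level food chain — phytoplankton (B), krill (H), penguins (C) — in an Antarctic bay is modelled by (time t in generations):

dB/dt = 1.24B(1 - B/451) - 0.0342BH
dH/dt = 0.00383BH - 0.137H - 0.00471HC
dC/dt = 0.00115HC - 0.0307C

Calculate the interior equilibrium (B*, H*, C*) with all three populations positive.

From dC/dt = 0: 0.00115H* = 0.0307, so H* = 26.7.
From dB/dt = 0: 1.24(1 - B*/451) = 0.0342·26.7, giving B* = 451·(1 - 0.736) = 119.
From dH/dt = 0: 0.00383·119 - 0.137 = 0.00471C*, so C* = 0.319/0.00471 = 67.6.

B* ≈ 119, H* ≈ 26.7, C* ≈ 67.6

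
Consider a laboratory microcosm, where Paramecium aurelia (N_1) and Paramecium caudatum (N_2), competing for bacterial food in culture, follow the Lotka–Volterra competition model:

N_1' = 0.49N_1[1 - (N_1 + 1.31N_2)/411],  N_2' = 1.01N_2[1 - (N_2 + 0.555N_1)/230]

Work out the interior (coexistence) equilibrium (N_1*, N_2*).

N_1* ≈ 402, N_2* ≈ 6.94

Setting both brackets to zero gives the nullclines N_1 + 1.31N_2 = 411 and 0.555N_1 + N_2 = 230.
Substituting N_2 = 230 - 0.555N_1 into the first: N_1(1 - 1.31·0.555) = 411 - 1.31·230.
So N_1* = 110/0.273 = 402, and then N_2* = 230 - 0.555·402 = 6.94.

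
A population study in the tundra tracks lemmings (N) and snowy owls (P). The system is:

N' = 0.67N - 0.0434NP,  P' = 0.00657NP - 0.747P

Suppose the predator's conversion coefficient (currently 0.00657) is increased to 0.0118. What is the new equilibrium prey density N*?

At the interior fixed point, setting dP/dt = 0 with P > 0 fixes N* = (predator death rate)/(NP coefficient) — independent of the other coefficients.
With the change, N* = 0.747/0.0118 = 63.3; it falls from 114.

N* ≈ 63.3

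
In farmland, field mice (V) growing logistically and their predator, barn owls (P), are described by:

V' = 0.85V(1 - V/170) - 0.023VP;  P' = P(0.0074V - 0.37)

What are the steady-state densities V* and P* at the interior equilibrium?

V* ≈ 50, P* ≈ 26.1

From dP/dt = 0 with P > 0: 0.0074V* = 0.37, so V* = 50.
Substitute into dV/dt = 0: 0.85(1 - 50/170) = 0.023P*.
The bracket is 0.706, giving P* = 0.6/0.023 = 26.1.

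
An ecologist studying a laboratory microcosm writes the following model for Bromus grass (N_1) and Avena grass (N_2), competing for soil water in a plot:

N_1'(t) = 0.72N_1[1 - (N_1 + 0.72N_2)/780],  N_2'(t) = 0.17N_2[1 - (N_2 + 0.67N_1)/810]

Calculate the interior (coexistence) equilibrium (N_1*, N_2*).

Setting both brackets to zero gives the nullclines N_1 + 0.72N_2 = 780 and 0.67N_1 + N_2 = 810.
Substituting N_2 = 810 - 0.67N_1 into the first: N_1(1 - 0.72·0.67) = 780 - 0.72·810.
So N_1* = 197/0.518 = 380, and then N_2* = 810 - 0.67·380 = 555.

N_1* ≈ 380, N_2* ≈ 555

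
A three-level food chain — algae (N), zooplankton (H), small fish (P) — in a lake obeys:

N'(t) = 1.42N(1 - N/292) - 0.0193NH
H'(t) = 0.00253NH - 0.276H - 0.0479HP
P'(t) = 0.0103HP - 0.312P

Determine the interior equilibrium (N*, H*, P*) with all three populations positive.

N* ≈ 172, H* ≈ 30.3, P* ≈ 3.31

From dP/dt = 0: 0.0103H* = 0.312, so H* = 30.3.
From dN/dt = 0: 1.42(1 - N*/292) = 0.0193·30.3, giving N* = 292·(1 - 0.412) = 172.
From dH/dt = 0: 0.00253·172 - 0.276 = 0.0479P*, so P* = 0.159/0.0479 = 3.31.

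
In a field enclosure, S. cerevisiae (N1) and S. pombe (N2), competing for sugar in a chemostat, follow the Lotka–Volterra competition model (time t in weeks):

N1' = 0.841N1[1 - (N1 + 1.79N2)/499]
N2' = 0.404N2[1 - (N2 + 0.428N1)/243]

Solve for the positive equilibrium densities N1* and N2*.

Setting both brackets to zero gives the nullclines N1 + 1.79N2 = 499 and 0.428N1 + N2 = 243.
Substituting N2 = 243 - 0.428N1 into the first: N1(1 - 1.79·0.428) = 499 - 1.79·243.
So N1* = 64/0.234 = 274, and then N2* = 243 - 0.428·274 = 126.

N1* ≈ 274, N2* ≈ 126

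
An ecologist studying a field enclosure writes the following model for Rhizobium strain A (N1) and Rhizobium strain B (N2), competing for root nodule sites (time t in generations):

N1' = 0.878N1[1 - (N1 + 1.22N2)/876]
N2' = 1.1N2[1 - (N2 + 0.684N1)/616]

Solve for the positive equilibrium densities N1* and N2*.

Setting both brackets to zero gives the nullclines N1 + 1.22N2 = 876 and 0.684N1 + N2 = 616.
Substituting N2 = 616 - 0.684N1 into the first: N1(1 - 1.22·0.684) = 876 - 1.22·616.
So N1* = 124/0.166 = 752, and then N2* = 616 - 0.684·752 = 102.

N1* ≈ 752, N2* ≈ 102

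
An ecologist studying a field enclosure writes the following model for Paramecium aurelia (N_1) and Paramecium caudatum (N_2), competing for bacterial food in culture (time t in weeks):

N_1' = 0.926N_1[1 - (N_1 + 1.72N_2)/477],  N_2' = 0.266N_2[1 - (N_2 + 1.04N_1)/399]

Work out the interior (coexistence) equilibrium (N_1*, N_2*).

N_1* ≈ 265, N_2* ≈ 123

Setting both brackets to zero gives the nullclines N_1 + 1.72N_2 = 477 and 1.04N_1 + N_2 = 399.
Substituting N_2 = 399 - 1.04N_1 into the first: N_1(1 - 1.72·1.04) = 477 - 1.72·399.
So N_1* = -209/-0.789 = 265, and then N_2* = 399 - 1.04·265 = 123.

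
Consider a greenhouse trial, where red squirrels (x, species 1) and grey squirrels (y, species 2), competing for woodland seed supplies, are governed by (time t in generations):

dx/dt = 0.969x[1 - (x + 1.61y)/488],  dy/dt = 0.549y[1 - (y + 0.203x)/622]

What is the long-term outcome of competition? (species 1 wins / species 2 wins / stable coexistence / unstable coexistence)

Compare the nullcline intercepts: K1/α12 = 488/1.61 = 303 < K2 = 622; K2/α21 = 622/0.203 = 3060 > K1 = 488.
Since the inequalities point opposite ways, species 2 can invade but species 1 cannot.

species 2 excludes species 1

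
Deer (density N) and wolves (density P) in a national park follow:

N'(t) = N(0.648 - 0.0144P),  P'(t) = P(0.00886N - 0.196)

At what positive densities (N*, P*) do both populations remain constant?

Set dP/dt = 0 with P > 0: 0.00886N - 0.196 = 0, so N* = 0.196/0.00886 = 22.1.
Set dN/dt = 0 with N > 0: 0.648 - 0.0144P = 0, so P* = 0.648/0.0144 = 45.

N* ≈ 22.1, P* ≈ 45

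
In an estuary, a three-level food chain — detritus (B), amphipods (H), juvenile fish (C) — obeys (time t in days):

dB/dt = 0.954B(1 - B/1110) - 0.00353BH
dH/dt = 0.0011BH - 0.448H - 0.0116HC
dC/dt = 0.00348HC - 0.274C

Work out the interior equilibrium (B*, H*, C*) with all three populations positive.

B* ≈ 787, H* ≈ 78.7, C* ≈ 36

From dC/dt = 0: 0.00348H* = 0.274, so H* = 78.7.
From dB/dt = 0: 0.954(1 - B*/1110) = 0.00353·78.7, giving B* = 1110·(1 - 0.291) = 787.
From dH/dt = 0: 0.0011·787 - 0.448 = 0.0116C*, so C* = 0.417/0.0116 = 36.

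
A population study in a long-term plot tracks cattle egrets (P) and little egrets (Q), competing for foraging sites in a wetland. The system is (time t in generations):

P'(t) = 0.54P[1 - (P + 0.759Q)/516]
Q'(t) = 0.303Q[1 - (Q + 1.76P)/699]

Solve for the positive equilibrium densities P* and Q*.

P* ≈ 43.3, Q* ≈ 623

Setting both brackets to zero gives the nullclines P + 0.759Q = 516 and 1.76P + Q = 699.
Substituting Q = 699 - 1.76P into the first: P(1 - 0.759·1.76) = 516 - 0.759·699.
So P* = -14.5/-0.336 = 43.3, and then Q* = 699 - 1.76·43.3 = 623.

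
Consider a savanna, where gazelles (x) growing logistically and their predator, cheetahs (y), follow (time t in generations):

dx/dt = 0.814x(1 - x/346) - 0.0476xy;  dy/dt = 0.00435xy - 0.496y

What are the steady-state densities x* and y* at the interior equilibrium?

From dy/dt = 0 with y > 0: 0.00435x* = 0.496, so x* = 114.
Substitute into dx/dt = 0: 0.814(1 - 114/346) = 0.0476y*.
The bracket is 0.67, giving y* = 0.546/0.0476 = 11.5.

x* ≈ 114, y* ≈ 11.5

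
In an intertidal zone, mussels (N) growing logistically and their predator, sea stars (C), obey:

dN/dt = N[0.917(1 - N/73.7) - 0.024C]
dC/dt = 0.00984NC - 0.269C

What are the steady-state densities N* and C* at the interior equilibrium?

From dC/dt = 0 with C > 0: 0.00984N* = 0.269, so N* = 27.3.
Substitute into dN/dt = 0: 0.917(1 - 27.3/73.7) = 0.024C*.
The bracket is 0.629, giving C* = 0.577/0.024 = 24.

N* ≈ 27.3, C* ≈ 24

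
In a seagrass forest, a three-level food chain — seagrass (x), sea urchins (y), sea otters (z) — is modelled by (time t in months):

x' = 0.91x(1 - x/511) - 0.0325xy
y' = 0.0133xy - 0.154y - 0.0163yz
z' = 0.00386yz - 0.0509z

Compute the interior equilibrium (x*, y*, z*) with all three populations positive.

x* ≈ 270, y* ≈ 13.2, z* ≈ 211

From dz/dt = 0: 0.00386y* = 0.0509, so y* = 13.2.
From dx/dt = 0: 0.91(1 - x*/511) = 0.0325·13.2, giving x* = 511·(1 - 0.471) = 270.
From dy/dt = 0: 0.0133·270 - 0.154 = 0.0163z*, so z* = 3.44/0.0163 = 211.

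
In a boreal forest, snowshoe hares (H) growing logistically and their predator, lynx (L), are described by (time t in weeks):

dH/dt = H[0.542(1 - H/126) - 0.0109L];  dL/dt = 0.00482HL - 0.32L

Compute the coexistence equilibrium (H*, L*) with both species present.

H* ≈ 66.4, L* ≈ 23.5

From dL/dt = 0 with L > 0: 0.00482H* = 0.32, so H* = 66.4.
Substitute into dH/dt = 0: 0.542(1 - 66.4/126) = 0.0109L*.
The bracket is 0.473, giving L* = 0.256/0.0109 = 23.5.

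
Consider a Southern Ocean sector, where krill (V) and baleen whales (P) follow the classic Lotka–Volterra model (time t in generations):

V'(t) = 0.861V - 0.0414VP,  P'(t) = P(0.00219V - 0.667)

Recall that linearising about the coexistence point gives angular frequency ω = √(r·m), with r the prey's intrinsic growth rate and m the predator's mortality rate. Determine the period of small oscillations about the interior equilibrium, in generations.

T ≈ 8.29 generations

Here r = 0.861 and m = 0.667, so r·m = 0.574.
ω = √0.574 = 0.758 per generation, hence T = 2π/ω ≈ 8.29 generations.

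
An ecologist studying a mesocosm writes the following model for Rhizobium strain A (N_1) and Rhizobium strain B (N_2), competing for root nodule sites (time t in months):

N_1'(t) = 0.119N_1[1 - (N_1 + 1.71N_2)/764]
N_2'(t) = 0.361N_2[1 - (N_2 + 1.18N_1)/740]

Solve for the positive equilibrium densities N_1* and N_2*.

N_1* ≈ 493, N_2* ≈ 159

Setting both brackets to zero gives the nullclines N_1 + 1.71N_2 = 764 and 1.18N_1 + N_2 = 740.
Substituting N_2 = 740 - 1.18N_1 into the first: N_1(1 - 1.71·1.18) = 764 - 1.71·740.
So N_1* = -501/-1.02 = 493, and then N_2* = 740 - 1.18·493 = 159.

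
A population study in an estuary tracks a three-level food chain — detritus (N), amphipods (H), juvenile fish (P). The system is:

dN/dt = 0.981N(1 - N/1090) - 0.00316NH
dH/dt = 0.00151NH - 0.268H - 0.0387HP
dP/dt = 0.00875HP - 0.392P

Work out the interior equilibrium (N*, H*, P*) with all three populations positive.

From dP/dt = 0: 0.00875H* = 0.392, so H* = 44.8.
From dN/dt = 0: 0.981(1 - N*/1090) = 0.00316·44.8, giving N* = 1090·(1 - 0.144) = 933.
From dH/dt = 0: 0.00151·933 - 0.268 = 0.0387P*, so P* = 1.14/0.0387 = 29.5.

N* ≈ 933, H* ≈ 44.8, P* ≈ 29.5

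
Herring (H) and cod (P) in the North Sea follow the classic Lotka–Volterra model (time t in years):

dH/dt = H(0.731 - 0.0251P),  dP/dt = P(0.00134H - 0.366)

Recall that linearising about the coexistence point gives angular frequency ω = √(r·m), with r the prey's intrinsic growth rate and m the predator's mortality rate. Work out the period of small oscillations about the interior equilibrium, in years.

Here r = 0.731 and m = 0.366, so r·m = 0.268.
ω = √0.268 = 0.517 per year, hence T = 2π/ω ≈ 12.1 years.

T ≈ 12.1 years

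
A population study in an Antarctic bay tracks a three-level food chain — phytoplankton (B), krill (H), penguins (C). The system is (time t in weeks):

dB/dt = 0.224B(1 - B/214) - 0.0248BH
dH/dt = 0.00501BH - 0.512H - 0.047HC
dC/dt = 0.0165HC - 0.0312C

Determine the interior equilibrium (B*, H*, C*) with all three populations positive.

B* ≈ 169, H* ≈ 1.89, C* ≈ 7.14

From dC/dt = 0: 0.0165H* = 0.0312, so H* = 1.89.
From dB/dt = 0: 0.224(1 - B*/214) = 0.0248·1.89, giving B* = 214·(1 - 0.209) = 169.
From dH/dt = 0: 0.00501·169 - 0.512 = 0.047C*, so C* = 0.336/0.047 = 7.14.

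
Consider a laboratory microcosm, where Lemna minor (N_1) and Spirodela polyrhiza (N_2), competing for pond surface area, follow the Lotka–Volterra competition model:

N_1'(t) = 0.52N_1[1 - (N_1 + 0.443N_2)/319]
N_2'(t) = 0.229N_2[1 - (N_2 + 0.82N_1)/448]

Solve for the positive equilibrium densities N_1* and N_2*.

Setting both brackets to zero gives the nullclines N_1 + 0.443N_2 = 319 and 0.82N_1 + N_2 = 448.
Substituting N_2 = 448 - 0.82N_1 into the first: N_1(1 - 0.443·0.82) = 319 - 0.443·448.
So N_1* = 121/0.637 = 189, and then N_2* = 448 - 0.82·189 = 293.

N_1* ≈ 189, N_2* ≈ 293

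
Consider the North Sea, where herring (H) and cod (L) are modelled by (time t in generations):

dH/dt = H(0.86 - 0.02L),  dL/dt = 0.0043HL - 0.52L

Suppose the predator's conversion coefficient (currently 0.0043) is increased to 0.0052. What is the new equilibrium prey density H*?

H* ≈ 100

At the interior fixed point, setting dL/dt = 0 with L > 0 fixes H* = (predator death rate)/(HL coefficient) — independent of the other coefficients.
With the change, H* = 0.52/0.0052 = 100; it falls from 121.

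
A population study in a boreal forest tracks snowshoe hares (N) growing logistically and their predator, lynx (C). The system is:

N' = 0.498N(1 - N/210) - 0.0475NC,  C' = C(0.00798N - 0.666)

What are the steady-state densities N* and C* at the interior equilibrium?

N* ≈ 83.5, C* ≈ 6.32

From dC/dt = 0 with C > 0: 0.00798N* = 0.666, so N* = 83.5.
Substitute into dN/dt = 0: 0.498(1 - 83.5/210) = 0.0475C*.
The bracket is 0.603, giving C* = 0.3/0.0475 = 6.32.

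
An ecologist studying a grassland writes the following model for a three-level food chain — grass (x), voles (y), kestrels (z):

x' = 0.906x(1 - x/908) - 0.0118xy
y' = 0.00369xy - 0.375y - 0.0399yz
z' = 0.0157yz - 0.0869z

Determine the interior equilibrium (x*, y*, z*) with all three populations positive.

From dz/dt = 0: 0.0157y* = 0.0869, so y* = 5.54.
From dx/dt = 0: 0.906(1 - x*/908) = 0.0118·5.54, giving x* = 908·(1 - 0.0721) = 843.
From dy/dt = 0: 0.00369·843 - 0.375 = 0.0399z*, so z* = 2.73/0.0399 = 68.5.

x* ≈ 843, y* ≈ 5.54, z* ≈ 68.5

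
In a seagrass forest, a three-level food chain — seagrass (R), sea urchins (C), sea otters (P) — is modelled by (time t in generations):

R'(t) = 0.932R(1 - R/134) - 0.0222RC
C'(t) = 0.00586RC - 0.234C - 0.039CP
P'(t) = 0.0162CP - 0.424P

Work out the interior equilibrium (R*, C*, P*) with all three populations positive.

R* ≈ 50.5, C* ≈ 26.2, P* ≈ 1.58

From dP/dt = 0: 0.0162C* = 0.424, so C* = 26.2.
From dR/dt = 0: 0.932(1 - R*/134) = 0.0222·26.2, giving R* = 134·(1 - 0.623) = 50.5.
From dC/dt = 0: 0.00586·50.5 - 0.234 = 0.039P*, so P* = 0.0617/0.039 = 1.58.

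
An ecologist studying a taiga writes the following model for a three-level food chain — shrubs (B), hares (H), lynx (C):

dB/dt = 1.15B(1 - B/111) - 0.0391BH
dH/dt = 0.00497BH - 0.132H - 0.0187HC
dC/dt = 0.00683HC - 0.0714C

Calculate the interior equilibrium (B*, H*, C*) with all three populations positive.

From dC/dt = 0: 0.00683H* = 0.0714, so H* = 10.5.
From dB/dt = 0: 1.15(1 - B*/111) = 0.0391·10.5, giving B* = 111·(1 - 0.355) = 71.5.
From dH/dt = 0: 0.00497·71.5 - 0.132 = 0.0187C*, so C* = 0.224/0.0187 = 12.

B* ≈ 71.5, H* ≈ 10.5, C* ≈ 12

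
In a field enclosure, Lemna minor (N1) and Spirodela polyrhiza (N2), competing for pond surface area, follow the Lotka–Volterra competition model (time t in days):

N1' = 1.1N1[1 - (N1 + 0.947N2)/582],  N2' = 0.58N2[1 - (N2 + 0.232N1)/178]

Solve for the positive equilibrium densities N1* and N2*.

N1* ≈ 530, N2* ≈ 55.1

Setting both brackets to zero gives the nullclines N1 + 0.947N2 = 582 and 0.232N1 + N2 = 178.
Substituting N2 = 178 - 0.232N1 into the first: N1(1 - 0.947·0.232) = 582 - 0.947·178.
So N1* = 413/0.78 = 530, and then N2* = 178 - 0.232·530 = 55.1.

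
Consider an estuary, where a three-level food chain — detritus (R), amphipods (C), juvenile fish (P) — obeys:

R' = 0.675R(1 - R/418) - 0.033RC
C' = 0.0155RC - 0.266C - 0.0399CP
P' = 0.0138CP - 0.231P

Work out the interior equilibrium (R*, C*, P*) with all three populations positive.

From dP/dt = 0: 0.0138C* = 0.231, so C* = 16.7.
From dR/dt = 0: 0.675(1 - R*/418) = 0.033·16.7, giving R* = 418·(1 - 0.818) = 75.9.
From dC/dt = 0: 0.0155·75.9 - 0.266 = 0.0399P*, so P* = 0.911/0.0399 = 22.8.

R* ≈ 75.9, C* ≈ 16.7, P* ≈ 22.8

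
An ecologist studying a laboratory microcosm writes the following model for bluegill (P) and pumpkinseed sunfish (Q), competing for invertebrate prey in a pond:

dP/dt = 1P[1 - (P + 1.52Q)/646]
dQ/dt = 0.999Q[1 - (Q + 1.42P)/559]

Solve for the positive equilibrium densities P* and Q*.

Setting both brackets to zero gives the nullclines P + 1.52Q = 646 and 1.42P + Q = 559.
Substituting Q = 559 - 1.42P into the first: P(1 - 1.52·1.42) = 646 - 1.52·559.
So P* = -204/-1.16 = 176, and then Q* = 559 - 1.42·176 = 309.

P* ≈ 176, Q* ≈ 309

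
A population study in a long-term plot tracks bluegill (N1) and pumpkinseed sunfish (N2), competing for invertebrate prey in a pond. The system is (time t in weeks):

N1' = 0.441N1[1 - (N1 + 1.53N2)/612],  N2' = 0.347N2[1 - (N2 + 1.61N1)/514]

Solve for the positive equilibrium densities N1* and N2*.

N1* ≈ 119, N2* ≈ 322

Setting both brackets to zero gives the nullclines N1 + 1.53N2 = 612 and 1.61N1 + N2 = 514.
Substituting N2 = 514 - 1.61N1 into the first: N1(1 - 1.53·1.61) = 612 - 1.53·514.
So N1* = -174/-1.46 = 119, and then N2* = 514 - 1.61·119 = 322.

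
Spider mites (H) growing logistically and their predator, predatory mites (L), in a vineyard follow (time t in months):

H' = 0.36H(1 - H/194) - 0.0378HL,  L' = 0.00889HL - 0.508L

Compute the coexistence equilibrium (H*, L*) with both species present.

From dL/dt = 0 with L > 0: 0.00889H* = 0.508, so H* = 57.1.
Substitute into dH/dt = 0: 0.36(1 - 57.1/194) = 0.0378L*.
The bracket is 0.705, giving L* = 0.254/0.0378 = 6.72.

H* ≈ 57.1, L* ≈ 6.72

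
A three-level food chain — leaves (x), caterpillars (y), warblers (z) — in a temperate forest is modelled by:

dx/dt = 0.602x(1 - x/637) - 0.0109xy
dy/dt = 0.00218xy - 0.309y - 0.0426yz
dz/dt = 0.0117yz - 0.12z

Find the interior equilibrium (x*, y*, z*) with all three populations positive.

x* ≈ 519, y* ≈ 10.3, z* ≈ 19.3

From dz/dt = 0: 0.0117y* = 0.12, so y* = 10.3.
From dx/dt = 0: 0.602(1 - x*/637) = 0.0109·10.3, giving x* = 637·(1 - 0.186) = 519.
From dy/dt = 0: 0.00218·519 - 0.309 = 0.0426z*, so z* = 0.822/0.0426 = 19.3.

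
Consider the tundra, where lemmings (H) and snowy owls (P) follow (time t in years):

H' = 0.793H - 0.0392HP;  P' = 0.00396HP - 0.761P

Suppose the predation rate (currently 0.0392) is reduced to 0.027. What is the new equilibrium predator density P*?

At the interior fixed point, setting dH/dt = 0 with H > 0 fixes P* = (prey growth rate)/(HP coefficient) — independent of the other coefficients.
With the change, P* = 0.793/0.027 = 29.4; it rises from 20.2.

P* ≈ 29.4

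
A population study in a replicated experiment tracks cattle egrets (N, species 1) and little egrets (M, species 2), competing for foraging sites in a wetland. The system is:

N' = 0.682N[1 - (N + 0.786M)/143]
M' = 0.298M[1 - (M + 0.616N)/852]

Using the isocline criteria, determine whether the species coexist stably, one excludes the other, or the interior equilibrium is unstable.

Compare the nullcline intercepts: K1/α12 = 143/0.786 = 182 < K2 = 852; K2/α21 = 852/0.616 = 1380 > K1 = 143.
Since the inequalities point opposite ways, species 2 can invade but species 1 cannot.

species 2 excludes species 1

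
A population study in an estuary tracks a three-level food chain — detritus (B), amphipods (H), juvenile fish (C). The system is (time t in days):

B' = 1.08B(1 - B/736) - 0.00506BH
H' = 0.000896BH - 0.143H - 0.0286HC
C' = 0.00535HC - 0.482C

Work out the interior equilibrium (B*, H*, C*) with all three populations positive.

B* ≈ 425, H* ≈ 90.1, C* ≈ 8.33

From dC/dt = 0: 0.00535H* = 0.482, so H* = 90.1.
From dB/dt = 0: 1.08(1 - B*/736) = 0.00506·90.1, giving B* = 736·(1 - 0.422) = 425.
From dH/dt = 0: 0.000896·425 - 0.143 = 0.0286C*, so C* = 0.238/0.0286 = 8.33.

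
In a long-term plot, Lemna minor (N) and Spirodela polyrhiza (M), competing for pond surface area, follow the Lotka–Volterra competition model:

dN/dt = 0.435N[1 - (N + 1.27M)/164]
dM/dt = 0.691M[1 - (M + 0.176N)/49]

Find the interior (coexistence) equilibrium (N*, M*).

N* ≈ 131, M* ≈ 25.9

Setting both brackets to zero gives the nullclines N + 1.27M = 164 and 0.176N + M = 49.
Substituting M = 49 - 0.176N into the first: N(1 - 1.27·0.176) = 164 - 1.27·49.
So N* = 102/0.776 = 131, and then M* = 49 - 0.176·131 = 25.9.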